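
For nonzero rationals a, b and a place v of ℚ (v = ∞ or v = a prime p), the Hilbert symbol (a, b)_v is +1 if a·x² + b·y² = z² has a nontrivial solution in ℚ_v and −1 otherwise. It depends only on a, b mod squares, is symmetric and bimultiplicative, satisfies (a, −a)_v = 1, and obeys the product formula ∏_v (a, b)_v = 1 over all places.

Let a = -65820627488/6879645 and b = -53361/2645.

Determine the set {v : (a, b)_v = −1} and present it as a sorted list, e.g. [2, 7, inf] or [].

(a, b) ≡ (-10, -5) mod (ℚ^×)²; places V = {2, 3, 5, 7, 11, 17, 19, 23, 31, ∞}.
(a,b)_31: α=2, u≡26; β=0, v≡30 (mod 31); (26|31)=-1, (30|31)=-1; sign (−1)^0·-1^0·-1^2 = +1.
(a,b)_23: α=-2, u≡8; β=-2, v≡9 (mod 23); (8|23)=+1, (9|23)=+1; sign (−1)^0·+1^-2·+1^-2 = +1.
(a,b)_2: α=5, β=0; u≡3, v≡3 (mod 8); ε(u)ε(v)=1·1, αω(v)=5·1, βω(u)=0·1; sum ≡ 0  ⇒  +1.
(a,b)_11: α=2, u≡5; β=2, v≡2 (mod 11); (5|11)=+1, (2|11)=-1; sign (−1)^0·+1^2·-1^2 = +1.
(a,b)_∞: sgn(-10)=−, sgn(-5)=−, so -1.
(a,b)_19: α=2, u≡6; β=0, v≡12 (mod 19); (6|19)=+1, (12|19)=-1; sign (−1)^0·+1^0·-1^2 = +1.
(a,b)_3: α=-2, u≡2; β=2, v≡1 (mod 3); (2|3)=-1, (1|3)=+1; sign (−1)^0·-1^2·+1^-2 = +1.
(a,b)_17: α=-2, u≡7; β=0, v≡7 (mod 17); (7|17)=-1, (7|17)=-1; sign (−1)^0·-1^0·-1^-2 = +1.
(a,b)_5: α=-1, u≡3; β=-1, v≡1 (mod 5); (3|5)=-1, (1|5)=+1; sign (−1)^0·-1^-1·+1^-1 = -1.
(a,b)_7: α=2, u≡2; β=2, v≡4 (mod 7); (2|7)=+1, (4|7)=+1; sign (−1)^0·+1^2·+1^2 = +1.
Ram(-10, -5) = {5, ∞}; no ℚ_5-point on the conic.

[5, inf]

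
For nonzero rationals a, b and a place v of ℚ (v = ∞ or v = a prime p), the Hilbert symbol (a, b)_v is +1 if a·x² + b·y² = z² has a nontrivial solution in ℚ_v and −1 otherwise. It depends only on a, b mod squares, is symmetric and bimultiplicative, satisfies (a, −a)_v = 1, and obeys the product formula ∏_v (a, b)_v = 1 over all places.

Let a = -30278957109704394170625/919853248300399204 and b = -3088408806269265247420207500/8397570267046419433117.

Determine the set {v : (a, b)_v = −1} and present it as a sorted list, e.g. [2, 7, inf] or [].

(a, b) ≡ (-96577, -676039) mod (ℚ^×)²; places V = {2, 3, 5, 7, 11, 13, 17, 19, 23, 29, 37, 41, 43, 47, 53, ∞}.
(a,b)_41: α=2, u≡12; β=4, v≡21 (mod 41); (12|41)=-1, (21|41)=+1; sign (−1)^0·-1^4·+1^2 = +1.
(a,b)_∞: sgn(-96577)=−, sgn(-676039)=−, so -1.
(a,b)_47: α=-2, u≡6; β=-2, v≡12 (mod 47); (6|47)=+1, (12|47)=+1; sign (−1)^0·+1^-2·+1^-2 = +1.
(a,b)_37: α=-2, u≡7; β=-2, v≡11 (mod 37); (7|37)=+1, (11|37)=+1; sign (−1)^0·+1^-2·+1^-2 = +1.
(a,b)_53: α=-2, u≡25; β=-4, v≡17 (mod 53); (25|53)=+1, (17|53)=+1; sign (−1)^0·+1^-4·+1^-2 = +1.
(a,b)_13: α=3, u≡2; β=-1, v≡10 (mod 13); (2|13)=-1, (10|13)=+1; sign (−1)^0·-1^-1·+1^3 = -1.
(a,b)_11: α=-4, u≡3; β=-4, v≡10 (mod 11); (3|11)=+1, (10|11)=-1; sign (−1)^0·+1^-4·-1^-4 = +1.
(a,b)_29: α=2, u≡23; β=2, v≡7 (mod 29); (23|29)=+1, (7|29)=+1; sign (−1)^0·+1^2·+1^2 = +1.
(a,b)_5: α=4, u≡3; β=4, v≡4 (mod 5); (3|5)=-1, (4|5)=+1; sign (−1)^0·-1^4·+1^4 = +1.
(a,b)_7: α=2, u≡1; β=3, v≡1 (mod 7); (1|7)=+1, (1|7)=+1; sign (−1)^0·+1^3·+1^2 = +1.
(a,b)_3: α=4, u≡2; β=6, v≡2 (mod 3); (2|3)=-1, (2|3)=-1; sign (−1)^0·-1^6·-1^4 = +1.
(a,b)_17: α=1, u≡7; β=1, v≡16 (mod 17); (7|17)=-1, (16|17)=+1; sign (−1)^0·-1^1·+1^1 = -1.
(a,b)_23: α=3, u≡5; β=5, v≡18 (mod 23); (5|23)=-1, (18|23)=+1; sign (−1)^1·-1^5·+1^3 = +1.
(a,b)_2: α=-2, β=2; u≡7, v≡1 (mod 8); ε(u)ε(v)=1·0, αω(v)=-2·0, βω(u)=2·0; sum ≡ 0  ⇒  +1.
(a,b)_19: α=1, u≡1; β=1, v≡7 (mod 19); (1|19)=+1, (7|19)=+1; sign (−1)^1·+1^1·+1^1 = -1.
(a,b)_43: α=-2, u≡41; β=-2, v≡28 (mod 43); (41|43)=+1, (28|43)=-1; sign (−1)^0·+1^-2·-1^-2 = +1.
(-96577, -676039 / ℚ) ramifies at {13, 17, 19, ∞}: a division algebra.

[13, 17, 19, inf]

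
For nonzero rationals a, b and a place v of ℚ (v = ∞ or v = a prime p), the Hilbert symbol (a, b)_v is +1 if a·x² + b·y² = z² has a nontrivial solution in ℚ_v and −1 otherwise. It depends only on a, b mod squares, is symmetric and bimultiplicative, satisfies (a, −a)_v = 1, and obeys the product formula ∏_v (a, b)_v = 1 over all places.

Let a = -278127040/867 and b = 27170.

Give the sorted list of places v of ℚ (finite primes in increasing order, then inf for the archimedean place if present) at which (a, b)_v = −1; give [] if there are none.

Mod squares: a ≡ -24645, b ≡ 27170. Check v ∈ {∞, 2, 3, 5, 11, 13, 17, 19, 23, 31, 53}.
v=23: a=23^2·(≡7), b=23^0·(≡7) mod 23; (7|23)=-1, (7|23)=-1; (−1)^{2·0·11}·(-1)^0·(-1)^2 = +1.
v=31: a=31^1·(≡6), b=31^0·(≡14) mod 31; (6|31)=-1, (14|31)=+1; (−1)^{1·0·15}·(-1)^0·(+1)^1 = +1.
v=3: a=3^-1·(≡2), b=3^0·(≡2) mod 3; (2|3)=-1, (2|3)=-1; (−1)^{-1·0·1}·(-1)^0·(-1)^-1 = -1.
v=11: a=11^0·(≡2), b=11^1·(≡6) mod 11; (2|11)=-1, (6|11)=-1; (−1)^{0·1·5}·(-1)^1·(-1)^0 = -1.
v=19: a=19^0·(≡17), b=19^1·(≡5) mod 19; (17|19)=+1, (5|19)=+1; (−1)^{0·1·9}·(+1)^1·(+1)^0 = +1.
v=2: v_2(a)=6, v_2(b)=1; units ≡ 3, 1 (mod 8); ε·ε+αω+βω = 1·0+6·0+1·1 ≡ 1  ⇒  (a,b)_2 = -1.
v=5: a=5^1·(≡1), b=5^1·(≡4) mod 5; (1|5)=+1, (4|5)=+1; (−1)^{1·1·2}·(+1)^1·(+1)^1 = +1.
v=17: a=17^-2·(≡5), b=17^0·(≡4) mod 17; (5|17)=-1, (4|17)=+1; (−1)^{-2·0·8}·(-1)^0·(+1)^-2 = +1.
v=53: a=53^1·(≡20), b=53^0·(≡34) mod 53; (20|53)=-1, (34|53)=-1; (−1)^{1·0·26}·(-1)^0·(-1)^1 = -1.
v=∞: -24645 < 0 and 27170 > 0  ⇒  (a,b)_∞ = +1.
v=13: a=13^0·(≡12), b=13^1·(≡10) mod 13; (12|13)=+1, (10|13)=+1; (−1)^{0·1·6}·(+1)^1·(+1)^0 = +1.
(-24645, 27170 / ℚ) ramifies at {2, 3, 11, 53}: a division algebra.

[2, 3, 11, 53]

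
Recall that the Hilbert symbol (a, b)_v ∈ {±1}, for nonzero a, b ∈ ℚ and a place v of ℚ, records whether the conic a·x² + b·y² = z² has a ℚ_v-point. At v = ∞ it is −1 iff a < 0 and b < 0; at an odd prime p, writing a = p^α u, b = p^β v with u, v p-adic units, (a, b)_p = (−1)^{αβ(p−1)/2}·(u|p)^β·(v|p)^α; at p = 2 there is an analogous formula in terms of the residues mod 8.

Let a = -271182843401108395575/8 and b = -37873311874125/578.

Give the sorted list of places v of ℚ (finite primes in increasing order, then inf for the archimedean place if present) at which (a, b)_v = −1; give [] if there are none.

[2, 31, 37, inf]

Mod squares: a ≡ -16926, b ≡ -7770. Check v ∈ {∞, 2, 3, 5, 7, 13, 17, 31, 37}.
v=3: a=3^1·(≡1), b=3^1·(≡2) mod 3; (1|3)=+1, (2|3)=-1; (−1)^{1·1·1}·(+1)^1·(-1)^1 = +1.
v=2: v_2(a)=-3, v_2(b)=-1; units ≡ 1, 3 (mod 8); ε·ε+αω+βω = 0·1+-3·1+-1·0 ≡ 1  ⇒  (a,b)_2 = -1.
v=7: a=7^9·(≡1), b=7^5·(≡3) mod 7; (1|7)=+1, (3|7)=-1; (−1)^{9·5·3}·(+1)^5·(-1)^9 = +1.
v=5: a=5^2·(≡4), b=5^3·(≡4) mod 5; (4|5)=+1, (4|5)=+1; (−1)^{2·3·2}·(+1)^3·(+1)^2 = +1.
v=13: a=13^3·(≡5), b=13^2·(≡3) mod 13; (5|13)=-1, (3|13)=+1; (−1)^{3·2·6}·(-1)^2·(+1)^3 = +1.
v=17: a=17^0·(≡5), b=17^-2·(≡4) mod 17; (5|17)=-1, (4|17)=+1; (−1)^{0·-2·8}·(-1)^-2·(+1)^0 = +1.
v=∞: -16926 < 0 and -7770 < 0  ⇒  (a,b)_∞ = -1.
v=37: a=37^2·(≡8), b=37^1·(≡25) mod 37; (8|37)=-1, (25|37)=+1; (−1)^{2·1·18}·(-1)^1·(+1)^2 = -1.
v=31: a=31^3·(≡12), b=31^2·(≡30) mod 31; (12|31)=-1, (30|31)=-1; (−1)^{3·2·15}·(-1)^2·(-1)^3 = -1.
(-16926, -7770 / ℚ) ramifies at {2, 31, 37, ∞}: a division algebra.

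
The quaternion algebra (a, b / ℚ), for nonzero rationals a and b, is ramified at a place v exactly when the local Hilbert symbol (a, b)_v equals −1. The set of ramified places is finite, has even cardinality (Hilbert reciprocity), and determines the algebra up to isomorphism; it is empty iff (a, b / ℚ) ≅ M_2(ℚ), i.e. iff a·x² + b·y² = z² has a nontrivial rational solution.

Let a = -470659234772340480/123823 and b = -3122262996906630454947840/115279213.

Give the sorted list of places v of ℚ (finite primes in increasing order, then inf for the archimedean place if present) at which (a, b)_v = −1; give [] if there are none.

[3, 5, 7, 17, 19, 23, 31, inf]

Mod squares: a ≡ -74865, b ≡ -701260455. Check v ∈ {∞, 2, 3, 5, 7, 17, 19, 23, 29, 31}.
v=31: a=31^1·(≡15), b=31^1·(≡3) mod 31; (15|31)=-1, (3|31)=-1; (−1)^{1·1·15}·(-1)^1·(-1)^1 = -1.
v=23: a=23^1·(≡7), b=23^1·(≡21) mod 23; (7|23)=-1, (21|23)=-1; (−1)^{1·1·11}·(-1)^1·(-1)^1 = -1.
v=7: a=7^-3·(≡2), b=7^-5·(≡1) mod 7; (2|7)=+1, (1|7)=+1; (−1)^{-3·-5·3}·(+1)^-5·(+1)^-3 = -1.
v=17: a=17^2·(≡11), b=17^3·(≡9) mod 17; (11|17)=-1, (9|17)=+1; (−1)^{2·3·8}·(-1)^3·(+1)^2 = -1.
v=5: a=5^1·(≡3), b=5^1·(≡4) mod 5; (3|5)=-1, (4|5)=+1; (−1)^{1·1·2}·(-1)^1·(+1)^1 = -1.
v=29: a=29^6·(≡4), b=29^9·(≡5) mod 29; (4|29)=+1, (5|29)=+1; (−1)^{6·9·14}·(+1)^9·(+1)^6 = +1.
v=19: a=19^-2·(≡13), b=19^-3·(≡16) mod 19; (13|19)=-1, (16|19)=+1; (−1)^{-2·-3·9}·(-1)^-3·(+1)^-2 = -1.
v=2: v_2(a)=8, v_2(b)=12; units ≡ 7, 1 (mod 8); ε·ε+αω+βω = 1·0+8·0+12·0 ≡ 0  ⇒  (a,b)_2 = +1.
v=3: a=3^1·(≡2), b=3^1·(≡2) mod 3; (2|3)=-1, (2|3)=-1; (−1)^{1·1·1}·(-1)^1·(-1)^1 = -1.
v=∞: -74865 < 0 and -701260455 < 0  ⇒  (a,b)_∞ = -1.
Ram(-74865, -701260455) = {3, 5, 7, 17, 19, 23, 31, ∞}; no ℚ_3-point on the conic.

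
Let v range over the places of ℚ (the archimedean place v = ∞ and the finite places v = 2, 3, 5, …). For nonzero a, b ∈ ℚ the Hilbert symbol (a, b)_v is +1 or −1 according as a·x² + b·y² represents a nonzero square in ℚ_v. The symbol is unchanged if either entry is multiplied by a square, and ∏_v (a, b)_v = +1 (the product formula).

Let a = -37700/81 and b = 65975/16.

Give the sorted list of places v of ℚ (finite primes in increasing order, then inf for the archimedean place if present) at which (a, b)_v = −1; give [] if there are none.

(a, b) ≡ (-377, 2639) mod (ℚ^×)²; places V = {2, 3, 5, 7, 13, 29, ∞}.
(a,b)_7: α=0, u≡4; β=1, v≡5 (mod 7); (4|7)=+1, (5|7)=-1; sign (−1)^0·+1^1·-1^0 = +1.
(a,b)_5: α=2, u≡2; β=2, v≡4 (mod 5); (2|5)=-1, (4|5)=+1; sign (−1)^0·-1^2·+1^2 = +1.
(a,b)_∞: sgn(-377)=−, sgn(2639)=+, so +1.
(a,b)_2: α=2, β=-4; u≡7, v≡7 (mod 8); ε(u)ε(v)=1·1, αω(v)=2·0, βω(u)=-4·0; sum ≡ 1  ⇒  -1.
(a,b)_13: α=1, u≡4; β=1, v≡6 (mod 13); (4|13)=+1, (6|13)=-1; sign (−1)^0·+1^1·-1^1 = -1.
(a,b)_29: α=1, u≡4; β=1, v≡28 (mod 29); (4|29)=+1, (28|29)=+1; sign (−1)^0·+1^1·+1^1 = +1.
(a,b)_3: α=-4, u≡1; β=0, v≡2 (mod 3); (1|3)=+1, (2|3)=-1; sign (−1)^0·+1^0·-1^-4 = +1.
Ram(-377, 2639) = {2, 13}; no ℚ_2-point on the conic.

[2, 13]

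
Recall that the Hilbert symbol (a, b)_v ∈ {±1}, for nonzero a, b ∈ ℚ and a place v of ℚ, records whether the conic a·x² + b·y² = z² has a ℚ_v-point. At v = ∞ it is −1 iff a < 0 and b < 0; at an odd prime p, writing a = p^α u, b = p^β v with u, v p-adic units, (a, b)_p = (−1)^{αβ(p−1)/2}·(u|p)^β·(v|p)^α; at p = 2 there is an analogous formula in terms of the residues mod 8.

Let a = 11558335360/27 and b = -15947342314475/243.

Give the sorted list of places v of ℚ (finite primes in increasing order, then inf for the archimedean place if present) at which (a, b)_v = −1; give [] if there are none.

[3, 5, 19, 23]

(a, b) ≡ (1874730, -897) mod (ℚ^×)²; places V = {2, 3, 5, 11, 13, 17, 19, 23, ∞}.
(a,b)_∞: sgn(1874730)=+, sgn(-897)=−, so +1.
(a,b)_17: α=2, u≡4; β=2, v≡9 (mod 17); (4|17)=+1, (9|17)=+1; sign (−1)^0·+1^2·+1^2 = +1.
(a,b)_13: α=1, u≡12; β=3, v≡12 (mod 13); (12|13)=+1, (12|13)=+1; sign (−1)^0·+1^3·+1^1 = +1.
(a,b)_19: α=1, u≡13; β=2, v≡2 (mod 19); (13|19)=-1, (2|19)=-1; sign (−1)^0·-1^2·-1^1 = -1.
(a,b)_5: α=1, u≡1; β=2, v≡2 (mod 5); (1|5)=+1, (2|5)=-1; sign (−1)^0·+1^2·-1^1 = -1.
(a,b)_11: α=1, u≡6; β=2, v≡1 (mod 11); (6|11)=-1, (1|11)=+1; sign (−1)^0·-1^2·+1^1 = +1.
(a,b)_3: α=-3, u≡1; β=-5, v≡1 (mod 3); (1|3)=+1, (1|3)=+1; sign (−1)^1·+1^-5·+1^-3 = -1.
(a,b)_2: α=7, β=0; u≡5, v≡7 (mod 8); ε(u)ε(v)=0·1, αω(v)=7·0, βω(u)=0·1; sum ≡ 0  ⇒  +1.
(a,b)_23: α=1, u≡7; β=1, v≡19 (mod 23); (7|23)=-1, (19|23)=-1; sign (−1)^1·-1^1·-1^1 = -1.
Ram(1874730, -897) = {3, 5, 19, 23}; no ℚ_3-point on the conic.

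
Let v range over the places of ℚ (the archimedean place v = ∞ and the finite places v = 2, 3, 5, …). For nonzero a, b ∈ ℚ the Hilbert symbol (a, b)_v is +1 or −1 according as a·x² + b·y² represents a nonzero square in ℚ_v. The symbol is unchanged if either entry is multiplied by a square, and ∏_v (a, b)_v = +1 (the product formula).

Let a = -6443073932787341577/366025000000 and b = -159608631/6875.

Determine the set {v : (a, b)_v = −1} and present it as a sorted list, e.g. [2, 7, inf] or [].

[2, inf]

(a, b) ≡ (-17, -429) mod (ℚ^×)²; places V = {2, 3, 5, 7, 11, 13, 17, ∞}.
(a,b)_11: α=-4, u≡3; β=-1, v≡3 (mod 11); (3|11)=+1, (3|11)=+1; sign (−1)^0·+1^-1·+1^-4 = +1.
(a,b)_∞: sgn(-17)=−, sgn(-429)=−, so -1.
(a,b)_17: α=9, u≡15; β=4, v≡16 (mod 17); (15|17)=+1, (16|17)=+1; sign (−1)^0·+1^4·+1^9 = +1.
(a,b)_13: α=2, u≡9; β=1, v≡5 (mod 13); (9|13)=+1, (5|13)=-1; sign (−1)^0·+1^1·-1^2 = +1.
(a,b)_7: α=2, u≡1; β=2, v≡5 (mod 7); (1|7)=+1, (5|7)=-1; sign (−1)^0·+1^2·-1^2 = +1.
(a,b)_3: α=8, u≡1; β=1, v≡1 (mod 3); (1|3)=+1, (1|3)=+1; sign (−1)^0·+1^1·+1^8 = +1.
(a,b)_2: α=-6, β=0; u≡7, v≡3 (mod 8); ε(u)ε(v)=1·1, αω(v)=-6·1, βω(u)=0·0; sum ≡ 1  ⇒  -1.
(a,b)_5: α=-8, u≡2; β=-4, v≡4 (mod 5); (2|5)=-1, (4|5)=+1; sign (−1)^0·-1^-4·+1^-8 = +1.
|Ram(-17, -429)| = 2, even; anisotropic at {2, ∞}.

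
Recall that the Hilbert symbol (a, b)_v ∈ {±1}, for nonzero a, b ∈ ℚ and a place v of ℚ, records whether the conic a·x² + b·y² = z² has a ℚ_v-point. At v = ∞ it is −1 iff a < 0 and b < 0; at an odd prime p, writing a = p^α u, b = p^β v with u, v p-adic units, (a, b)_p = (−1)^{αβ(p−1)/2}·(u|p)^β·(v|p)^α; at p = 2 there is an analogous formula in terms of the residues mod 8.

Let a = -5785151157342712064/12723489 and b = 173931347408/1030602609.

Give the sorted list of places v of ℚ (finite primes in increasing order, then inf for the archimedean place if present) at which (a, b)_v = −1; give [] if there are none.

[7, 13, 23, 43]

(a, b) ≡ (-2789969, 2093) mod (ℚ^×)²; places V = {2, 3, 7, 13, 23, 29, 31, 41, 43, 53, ∞}.
(a,b)_29: α=-2, u≡23; β=-2, v≡20 (mod 29); (23|29)=+1, (20|29)=+1; sign (−1)^0·+1^-2·+1^-2 = +1.
(a,b)_3: α=-2, u≡1; β=-6, v≡2 (mod 3); (1|3)=+1, (2|3)=-1; sign (−1)^0·+1^-6·-1^-2 = +1.
(a,b)_23: α=3, u≡22; β=1, v≡14 (mod 23); (22|23)=-1, (14|23)=-1; sign (−1)^1·-1^1·-1^3 = -1.
(a,b)_13: α=3, u≡4; β=1, v≡11 (mod 13); (4|13)=+1, (11|13)=-1; sign (−1)^0·+1^1·-1^3 = -1.
(a,b)_41: α=-2, u≡10; β=-2, v≡4 (mod 41); (10|41)=+1, (4|41)=+1; sign (−1)^0·+1^-2·+1^-2 = +1.
(a,b)_43: α=3, u≡38; β=2, v≡2 (mod 43); (38|43)=+1, (2|43)=-1; sign (−1)^0·+1^2·-1^3 = -1.
(a,b)_2: α=8, β=4; u≡7, v≡5 (mod 8); ε(u)ε(v)=1·0, αω(v)=8·1, βω(u)=4·0; sum ≡ 0  ⇒  +1.
(a,b)_31: α=1, u≡2; β=0, v≡9 (mod 31); (2|31)=+1, (9|31)=+1; sign (−1)^0·+1^0·+1^1 = +1.
(a,b)_7: α=3, u≡6; β=1, v≡6 (mod 7); (6|7)=-1, (6|7)=-1; sign (−1)^1·-1^1·-1^3 = -1.
(a,b)_∞: sgn(-2789969)=−, sgn(2093)=+, so +1.
(a,b)_53: α=0, u≡47; β=2, v≡20 (mod 53); (47|53)=+1, (20|53)=-1; sign (−1)^0·+1^2·-1^0 = +1.
Ram(-2789969, 2093) = {7, 13, 23, 43}; no ℚ_7-point on the conic.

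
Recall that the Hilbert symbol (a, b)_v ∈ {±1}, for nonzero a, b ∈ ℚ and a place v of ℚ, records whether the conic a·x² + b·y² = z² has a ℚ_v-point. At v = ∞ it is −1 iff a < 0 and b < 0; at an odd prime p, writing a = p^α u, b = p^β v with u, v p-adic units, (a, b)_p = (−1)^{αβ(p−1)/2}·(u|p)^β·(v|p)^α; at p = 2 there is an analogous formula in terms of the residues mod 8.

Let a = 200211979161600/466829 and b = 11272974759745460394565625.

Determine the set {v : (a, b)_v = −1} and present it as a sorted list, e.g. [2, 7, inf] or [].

Mod squares: a ≡ 9889, b ≡ 274505. Check v ∈ {∞, 2, 3, 5, 7, 11, 17, 23, 29, 31, 37}.
v=29: a=29^1·(≡1), b=29^2·(≡7) mod 29; (1|29)=+1, (7|29)=+1; (−1)^{1·2·14}·(+1)^2·(+1)^1 = +1.
v=23: a=23^2·(≡20), b=23^5·(≡20) mod 23; (20|23)=-1, (20|23)=-1; (−1)^{2·5·11}·(-1)^5·(-1)^2 = -1.
v=3: a=3^2·(≡1), b=3^0·(≡2) mod 3; (1|3)=+1, (2|3)=-1; (−1)^{2·0·1}·(+1)^0·(-1)^2 = +1.
v=7: a=7^2·(≡6), b=7^5·(≡2) mod 7; (6|7)=-1, (2|7)=+1; (−1)^{2·5·3}·(-1)^5·(+1)^2 = -1.
v=11: a=11^-1·(≡10), b=11^3·(≡7) mod 11; (10|11)=-1, (7|11)=-1; (−1)^{-1·3·5}·(-1)^3·(-1)^-1 = -1.
v=2: v_2(a)=12, v_2(b)=0; units ≡ 1, 1 (mod 8); ε·ε+αω+βω = 0·0+12·0+0·0 ≡ 0  ⇒  (a,b)_2 = +1.
v=31: a=31^-1·(≡1), b=31^3·(≡8) mod 31; (1|31)=+1, (8|31)=+1; (−1)^{-1·3·15}·(+1)^3·(+1)^-1 = -1.
v=37: a=37^-2·(≡33), b=37^0·(≡32) mod 37; (33|37)=+1, (32|37)=-1; (−1)^{-2·0·18}·(+1)^0·(-1)^-2 = +1.
v=5: a=5^2·(≡1), b=5^5·(≡1) mod 5; (1|5)=+1, (1|5)=+1; (−1)^{2·5·2}·(+1)^5·(+1)^2 = +1.
v=17: a=17^2·(≡10), b=17^0·(≡5) mod 17; (10|17)=-1, (5|17)=-1; (−1)^{2·0·8}·(-1)^0·(-1)^2 = +1.
v=∞: 9889 > 0 and 274505 > 0  ⇒  (a,b)_∞ = +1.
|Ram(9889, 274505)| = 4, even; anisotropic at {7, 11, 23, 31}.

[7, 11, 23, 31]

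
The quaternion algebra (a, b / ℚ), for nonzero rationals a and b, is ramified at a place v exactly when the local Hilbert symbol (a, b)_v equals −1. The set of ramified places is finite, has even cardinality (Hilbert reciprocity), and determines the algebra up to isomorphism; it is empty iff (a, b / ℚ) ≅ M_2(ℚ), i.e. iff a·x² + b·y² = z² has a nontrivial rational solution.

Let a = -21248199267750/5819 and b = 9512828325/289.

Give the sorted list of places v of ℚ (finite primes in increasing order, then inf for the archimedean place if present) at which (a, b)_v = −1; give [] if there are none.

Mod squares: a ≡ -4290, b ≡ 77. Check v ∈ {∞, 2, 3, 5, 7, 11, 13, 17, 19, 23}.
v=5: a=5^3·(≡2), b=5^2·(≡2) mod 5; (2|5)=-1, (2|5)=-1; (−1)^{3·2·2}·(-1)^2·(-1)^3 = -1.
v=2: v_2(a)=1, v_2(b)=0; units ≡ 7, 5 (mod 8); ε·ε+αω+βω = 1·0+1·1+0·0 ≡ 1  ⇒  (a,b)_2 = -1.
v=17: a=17^0·(≡5), b=17^-2·(≡13) mod 17; (5|17)=-1, (13|17)=+1; (−1)^{0·-2·8}·(-1)^-2·(+1)^0 = +1.
v=19: a=19^2·(≡5), b=19^2·(≡4) mod 19; (5|19)=+1, (4|19)=+1; (−1)^{2·2·9}·(+1)^2·(+1)^2 = +1.
v=∞: -4290 < 0 and 77 > 0  ⇒  (a,b)_∞ = +1.
v=23: a=23^-2·(≡11), b=23^0·(≡8) mod 23; (11|23)=-1, (8|23)=+1; (−1)^{-2·0·11}·(-1)^0·(+1)^-2 = +1.
v=7: a=7^2·(≡2), b=7^1·(≡2) mod 7; (2|7)=+1, (2|7)=+1; (−1)^{2·1·3}·(+1)^1·(+1)^2 = +1.
v=3: a=3^7·(≡1), b=3^4·(≡2) mod 3; (1|3)=+1, (2|3)=-1; (−1)^{7·4·1}·(+1)^4·(-1)^7 = -1.
v=11: a=11^-1·(≡7), b=11^1·(≡7) mod 11; (7|11)=-1, (7|11)=-1; (−1)^{-1·1·5}·(-1)^1·(-1)^-1 = -1.
v=13: a=13^3·(≡11), b=13^2·(≡10) mod 13; (11|13)=-1, (10|13)=+1; (−1)^{3·2·6}·(-1)^2·(+1)^3 = +1.
(-4290, 77 / ℚ) ramifies at {2, 3, 5, 11}: a division algebra.

[2, 3, 5, 11]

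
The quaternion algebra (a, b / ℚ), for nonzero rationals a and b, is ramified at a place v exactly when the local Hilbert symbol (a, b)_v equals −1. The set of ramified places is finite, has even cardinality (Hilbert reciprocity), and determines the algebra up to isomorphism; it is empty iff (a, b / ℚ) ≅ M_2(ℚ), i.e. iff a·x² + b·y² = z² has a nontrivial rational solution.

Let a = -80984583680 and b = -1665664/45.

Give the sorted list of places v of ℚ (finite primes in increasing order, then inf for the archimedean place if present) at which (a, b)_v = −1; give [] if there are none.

[7, 11, 17, inf]

(a, b) ≡ (-15470, -770) mod (ℚ^×)²; places V = {2, 3, 5, 7, 11, 13, 17, ∞}.
(a,b)_7: α=1, u≡2; β=1, v≡2 (mod 7); (2|7)=+1, (2|7)=+1; sign (−1)^1·+1^1·+1^1 = -1.
(a,b)_3: α=0, u≡1; β=-2, v≡1 (mod 3); (1|3)=+1, (1|3)=+1; sign (−1)^0·+1^-2·+1^0 = +1.
(a,b)_11: α=2, u≡7; β=1, v≡2 (mod 11); (7|11)=-1, (2|11)=-1; sign (−1)^0·-1^1·-1^2 = -1.
(a,b)_17: α=1, u≡1; β=0, v≡12 (mod 17); (1|17)=+1, (12|17)=-1; sign (−1)^0·+1^0·-1^1 = -1.
(a,b)_13: α=3, u≡8; β=2, v≡4 (mod 13); (8|13)=-1, (4|13)=+1; sign (−1)^0·-1^2·+1^3 = +1.
(a,b)_5: α=1, u≡4; β=-1, v≡4 (mod 5); (4|5)=+1, (4|5)=+1; sign (−1)^0·+1^-1·+1^1 = +1.
(a,b)_∞: sgn(-15470)=−, sgn(-770)=−, so -1.
(a,b)_2: α=9, β=7; u≡1, v≡7 (mod 8); ε(u)ε(v)=0·1, αω(v)=9·0, βω(u)=7·0; sum ≡ 0  ⇒  +1.
Ram(-15470, -770) = {7, 11, 17, ∞}; no ℚ_7-point on the conic.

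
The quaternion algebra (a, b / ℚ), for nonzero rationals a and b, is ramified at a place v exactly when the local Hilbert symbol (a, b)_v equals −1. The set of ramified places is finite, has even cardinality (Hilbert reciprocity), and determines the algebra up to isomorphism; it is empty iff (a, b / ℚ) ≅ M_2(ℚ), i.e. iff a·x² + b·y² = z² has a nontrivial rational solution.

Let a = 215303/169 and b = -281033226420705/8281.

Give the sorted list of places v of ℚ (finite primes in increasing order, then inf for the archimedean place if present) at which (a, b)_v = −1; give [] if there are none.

[2, 5, 19, 37]

(a, b) ≡ (407, -2945) mod (ℚ^×)²; places V = {2, 3, 5, 7, 11, 13, 19, 23, 31, 37, ∞}.
(a,b)_3: α=0, u≡2; β=2, v≡1 (mod 3); (2|3)=-1, (1|3)=+1; sign (−1)^0·-1^2·+1^0 = +1.
(a,b)_23: α=2, u≡2; β=2, v≡22 (mod 23); (2|23)=+1, (22|23)=-1; sign (−1)^0·+1^2·-1^2 = +1.
(a,b)_5: α=0, u≡2; β=1, v≡4 (mod 5); (2|5)=-1, (4|5)=+1; sign (−1)^0·-1^1·+1^0 = -1.
(a,b)_7: α=0, u≡4; β=-2, v≡4 (mod 7); (4|7)=+1, (4|7)=+1; sign (−1)^0·+1^-2·+1^0 = +1.
(a,b)_11: α=1, u≡1; β=4, v≡4 (mod 11); (1|11)=+1, (4|11)=+1; sign (−1)^0·+1^4·+1^1 = +1.
(a,b)_2: α=0, β=0; u≡7, v≡7 (mod 8); ε(u)ε(v)=1·1, αω(v)=0·0, βω(u)=0·0; sum ≡ 1  ⇒  -1.
(a,b)_31: α=0, u≡5; β=1, v≡29 (mod 31); (5|31)=+1, (29|31)=-1; sign (−1)^0·+1^1·-1^0 = +1.
(a,b)_∞: sgn(407)=+, sgn(-2945)=−, so +1.
(a,b)_19: α=0, u≡12; β=1, v≡7 (mod 19); (12|19)=-1, (7|19)=+1; sign (−1)^0·-1^1·+1^0 = -1.
(a,b)_13: α=-2, u≡10; β=-2, v≡6 (mod 13); (10|13)=+1, (6|13)=-1; sign (−1)^0·+1^-2·-1^-2 = +1.
(a,b)_37: α=1, u≡4; β=2, v≡29 (mod 37); (4|37)=+1, (29|37)=-1; sign (−1)^0·+1^2·-1^1 = -1.
Ram(407, -2945) = {2, 5, 19, 37}; no ℚ_2-point on the conic.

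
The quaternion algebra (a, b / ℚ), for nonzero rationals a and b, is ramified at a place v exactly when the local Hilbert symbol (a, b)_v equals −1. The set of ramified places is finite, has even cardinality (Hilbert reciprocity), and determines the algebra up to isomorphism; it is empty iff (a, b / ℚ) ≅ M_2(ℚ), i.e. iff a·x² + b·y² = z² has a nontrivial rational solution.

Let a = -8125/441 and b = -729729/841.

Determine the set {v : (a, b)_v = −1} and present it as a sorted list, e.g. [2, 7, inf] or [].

Mod squares: a ≡ -13, b ≡ -1001. Check v ∈ {∞, 2, 3, 5, 7, 11, 13, 29}.
v=2: v_2(a)=0, v_2(b)=0; units ≡ 3, 7 (mod 8); ε·ε+αω+βω = 1·1+0·0+0·1 ≡ 1  ⇒  (a,b)_2 = -1.
v=5: a=5^4·(≡2), b=5^0·(≡1) mod 5; (2|5)=-1, (1|5)=+1; (−1)^{4·0·2}·(-1)^0·(+1)^4 = +1.
v=13: a=13^1·(≡1), b=13^1·(≡3) mod 13; (1|13)=+1, (3|13)=+1; (−1)^{1·1·6}·(+1)^1·(+1)^1 = +1.
v=29: a=29^0·(≡4), b=29^-2·(≡27) mod 29; (4|29)=+1, (27|29)=-1; (−1)^{0·-2·14}·(+1)^-2·(-1)^0 = +1.
v=3: a=3^-2·(≡2), b=3^6·(≡1) mod 3; (2|3)=-1, (1|3)=+1; (−1)^{-2·6·1}·(-1)^6·(+1)^-2 = +1.
v=7: a=7^-2·(≡1), b=7^1·(≡4) mod 7; (1|7)=+1, (4|7)=+1; (−1)^{-2·1·3}·(+1)^1·(+1)^-2 = +1.
v=∞: -13 < 0 and -1001 < 0  ⇒  (a,b)_∞ = -1.
v=11: a=11^0·(≡4), b=11^1·(≡7) mod 11; (4|11)=+1, (7|11)=-1; (−1)^{0·1·5}·(+1)^1·(-1)^0 = +1.
|Ram(-13, -1001)| = 2, even; anisotropic at {2, ∞}.

[2, inf]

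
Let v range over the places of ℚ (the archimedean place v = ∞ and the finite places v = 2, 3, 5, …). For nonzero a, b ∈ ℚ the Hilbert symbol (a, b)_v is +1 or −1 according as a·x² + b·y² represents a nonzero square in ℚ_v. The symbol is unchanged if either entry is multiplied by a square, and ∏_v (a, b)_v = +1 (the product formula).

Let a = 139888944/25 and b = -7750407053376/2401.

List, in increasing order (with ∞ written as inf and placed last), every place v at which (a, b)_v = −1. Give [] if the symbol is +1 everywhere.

(a, b) ≡ (299, -5681) mod (ℚ^×)²; places V = {2, 3, 5, 7, 13, 19, 23, ∞}.
(a,b)_5: α=-2, u≡4; β=0, v≡4 (mod 5); (4|5)=+1, (4|5)=+1; sign (−1)^0·+1^0·+1^-2 = +1.
(a,b)_23: α=1, u≡4; β=1, v≡18 (mod 23); (4|23)=+1, (18|23)=+1; sign (−1)^1·+1^1·+1^1 = -1.
(a,b)_13: α=1, u≡10; β=1, v≡5 (mod 13); (10|13)=+1, (5|13)=-1; sign (−1)^0·+1^1·-1^1 = -1.
(a,b)_2: α=4, β=6; u≡3, v≡7 (mod 8); ε(u)ε(v)=1·1, αω(v)=4·0, βω(u)=6·1; sum ≡ 1  ⇒  -1.
(a,b)_∞: sgn(299)=+, sgn(-5681)=−, so +1.
(a,b)_19: α=2, u≡3; β=3, v≡4 (mod 19); (3|19)=-1, (4|19)=+1; sign (−1)^0·-1^3·+1^2 = -1.
(a,b)_3: α=4, u≡2; β=10, v≡1 (mod 3); (2|3)=-1, (1|3)=+1; sign (−1)^0·-1^10·+1^4 = +1.
(a,b)_7: α=0, u≡5; β=-4, v≡6 (mod 7); (5|7)=-1, (6|7)=-1; sign (−1)^0·-1^-4·-1^0 = +1.
|Ram(299, -5681)| = 4, even; anisotropic at {2, 13, 19, 23}.

[2, 13, 19, 23]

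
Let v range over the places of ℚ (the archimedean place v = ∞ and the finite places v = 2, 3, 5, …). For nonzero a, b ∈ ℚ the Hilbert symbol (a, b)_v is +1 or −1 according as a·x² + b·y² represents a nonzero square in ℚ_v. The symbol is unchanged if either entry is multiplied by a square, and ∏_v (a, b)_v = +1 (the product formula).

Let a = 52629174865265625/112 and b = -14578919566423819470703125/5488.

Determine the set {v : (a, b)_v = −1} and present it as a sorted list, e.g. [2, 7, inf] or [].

[7, 31]

(a, b) ≡ (10199, -35) mod (ℚ^×)²; places V = {2, 3, 5, 7, 11, 13, 31, 47, ∞}.
(a,b)_2: α=-4, β=-4; u≡7, v≡5 (mod 8); ε(u)ε(v)=1·0, αω(v)=-4·1, βω(u)=-4·0; sum ≡ 0  ⇒  +1.
(a,b)_31: α=3, u≡9; β=4, v≡15 (mod 31); (9|31)=+1, (15|31)=-1; sign (−1)^0·+1^4·-1^3 = -1.
(a,b)_7: α=-1, u≡2; β=-3, v≡4 (mod 7); (2|7)=+1, (4|7)=+1; sign (−1)^1·+1^-3·+1^-1 = -1.
(a,b)_∞: sgn(10199)=+, sgn(-35)=−, so +1.
(a,b)_13: α=0, u≡2; β=2, v≡9 (mod 13); (2|13)=-1, (9|13)=+1; sign (−1)^0·-1^2·+1^0 = +1.
(a,b)_3: α=2, u≡2; β=4, v≡1 (mod 3); (2|3)=-1, (1|3)=+1; sign (−1)^0·-1^4·+1^2 = +1.
(a,b)_5: α=6, u≡1; β=9, v≡2 (mod 5); (1|5)=+1, (2|5)=-1; sign (−1)^0·+1^9·-1^6 = +1.
(a,b)_47: α=3, u≡13; β=4, v≡6 (mod 47); (13|47)=-1, (6|47)=+1; sign (−1)^0·-1^4·+1^3 = +1.
(a,b)_11: α=2, u≡2; β=2, v≡9 (mod 11); (2|11)=-1, (9|11)=+1; sign (−1)^0·-1^2·+1^2 = +1.
(10199, -35 / ℚ) ramifies at {7, 31}: a division algebra.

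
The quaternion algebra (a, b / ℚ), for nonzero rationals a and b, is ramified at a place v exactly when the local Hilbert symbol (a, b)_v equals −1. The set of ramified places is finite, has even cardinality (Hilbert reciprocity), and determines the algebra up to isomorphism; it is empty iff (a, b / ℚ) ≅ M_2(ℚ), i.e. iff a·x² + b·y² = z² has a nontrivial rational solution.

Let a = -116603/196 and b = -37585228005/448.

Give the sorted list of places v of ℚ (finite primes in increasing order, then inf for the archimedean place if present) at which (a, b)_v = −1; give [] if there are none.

(a, b) ≡ (-323, -224315) mod (ℚ^×)²; places V = {2, 3, 5, 7, 13, 17, 19, 29, ∞}.
(a,b)_∞: sgn(-323)=−, sgn(-224315)=−, so -1.
(a,b)_13: α=0, u≡7; β=1, v≡9 (mod 13); (7|13)=-1, (9|13)=+1; sign (−1)^0·-1^1·+1^0 = -1.
(a,b)_29: α=0, u≡24; β=1, v≡26 (mod 29); (24|29)=+1, (26|29)=-1; sign (−1)^0·+1^1·-1^0 = +1.
(a,b)_5: α=0, u≡2; β=1, v≡3 (mod 5); (2|5)=-1, (3|5)=-1; sign (−1)^0·-1^1·-1^0 = -1.
(a,b)_7: α=-2, u≡6; β=-1, v≡4 (mod 7); (6|7)=-1, (4|7)=+1; sign (−1)^0·-1^-1·+1^-2 = -1.
(a,b)_2: α=-2, β=-6; u≡5, v≡5 (mod 8); ε(u)ε(v)=0·0, αω(v)=-2·1, βω(u)=-6·1; sum ≡ 0  ⇒  +1.
(a,b)_19: α=3, u≡13; β=4, v≡10 (mod 19); (13|19)=-1, (10|19)=-1; sign (−1)^0·-1^4·-1^3 = -1.
(a,b)_3: α=0, u≡1; β=2, v≡1 (mod 3); (1|3)=+1, (1|3)=+1; sign (−1)^0·+1^2·+1^0 = +1.
(a,b)_17: α=1, u≡1; β=1, v≡14 (mod 17); (1|17)=+1, (14|17)=-1; sign (−1)^0·+1^1·-1^1 = -1.
|Ram(-323, -224315)| = 6, even; anisotropic at {5, 7, 13, 17, 19, ∞}.

[5, 7, 13, 17, 19, inf]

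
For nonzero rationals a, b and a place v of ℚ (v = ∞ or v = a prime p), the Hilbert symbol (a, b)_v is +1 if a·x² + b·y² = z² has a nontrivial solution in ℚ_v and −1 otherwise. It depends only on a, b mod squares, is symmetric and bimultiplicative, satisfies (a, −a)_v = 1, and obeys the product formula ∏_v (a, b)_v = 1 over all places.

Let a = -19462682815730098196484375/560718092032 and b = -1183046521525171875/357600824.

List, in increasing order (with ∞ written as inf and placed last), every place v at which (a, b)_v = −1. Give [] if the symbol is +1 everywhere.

[2, 7, 23, inf]

(a, b) ≡ (-1001, -4186) mod (ℚ^×)²; places V = {2, 3, 5, 7, 11, 13, 17, 19, 23, ∞}.
(a,b)_7: α=-5, u≡4; β=-3, v≡1 (mod 7); (4|7)=+1, (1|7)=+1; sign (−1)^1·+1^-3·+1^-5 = -1.
(a,b)_11: α=3, u≡6; β=2, v≡9 (mod 11); (6|11)=-1, (9|11)=+1; sign (−1)^0·-1^2·+1^3 = +1.
(a,b)_∞: sgn(-1001)=−, sgn(-4186)=−, so -1.
(a,b)_5: α=8, u≡1; β=6, v≡1 (mod 5); (1|5)=+1, (1|5)=+1; sign (−1)^0·+1^6·+1^8 = +1.
(a,b)_3: α=6, u≡1; β=4, v≡2 (mod 3); (1|3)=+1, (2|3)=-1; sign (−1)^0·+1^4·-1^6 = +1.
(a,b)_2: α=-8, β=-3; u≡7, v≡3 (mod 8); ε(u)ε(v)=1·1, αω(v)=-8·1, βω(u)=-3·0; sum ≡ 1  ⇒  -1.
(a,b)_19: α=-4, u≡7; β=-4, v≡8 (mod 19); (7|19)=+1, (8|19)=-1; sign (−1)^0·+1^-4·-1^-4 = +1.
(a,b)_23: α=4, u≡7; β=3, v≡9 (mod 23); (7|23)=-1, (9|23)=+1; sign (−1)^0·-1^3·+1^4 = -1.
(a,b)_13: α=3, u≡3; β=3, v≡9 (mod 13); (3|13)=+1, (9|13)=+1; sign (−1)^0·+1^3·+1^3 = +1.
(a,b)_17: α=4, u≡13; β=2, v≡2 (mod 17); (13|17)=+1, (2|17)=+1; sign (−1)^0·+1^2·+1^4 = +1.
Ram(-1001, -4186) = {2, 7, 23, ∞}; no ℚ_2-point on the conic.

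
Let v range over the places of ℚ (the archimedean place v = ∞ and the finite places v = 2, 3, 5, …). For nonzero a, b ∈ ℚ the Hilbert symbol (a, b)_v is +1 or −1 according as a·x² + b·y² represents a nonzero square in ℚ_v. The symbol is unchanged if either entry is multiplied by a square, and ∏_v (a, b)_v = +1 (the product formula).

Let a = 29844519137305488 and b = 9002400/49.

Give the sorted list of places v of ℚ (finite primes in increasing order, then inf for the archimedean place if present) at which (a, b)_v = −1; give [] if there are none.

[11, 31]

(a, b) ≡ (121737, 186) mod (ℚ^×)²; places V = {2, 3, 5, 7, 11, 17, 31, ∞}.
(a,b)_∞: sgn(121737)=+, sgn(186)=+, so +1.
(a,b)_31: α=3, u≡6; β=1, v≡3 (mod 31); (6|31)=-1, (3|31)=-1; sign (−1)^1·-1^1·-1^3 = -1.
(a,b)_5: α=0, u≡3; β=2, v≡4 (mod 5); (3|5)=-1, (4|5)=+1; sign (−1)^0·-1^2·+1^0 = +1.
(a,b)_7: α=1, u≡3; β=-2, v≡1 (mod 7); (3|7)=-1, (1|7)=+1; sign (−1)^0·-1^-2·+1^1 = +1.
(a,b)_11: α=7, u≡4; β=2, v≡8 (mod 11); (4|11)=+1, (8|11)=-1; sign (−1)^0·+1^2·-1^7 = -1.
(a,b)_2: α=4, β=5; u≡1, v≡5 (mod 8); ε(u)ε(v)=0·0, αω(v)=4·1, βω(u)=5·0; sum ≡ 0  ⇒  +1.
(a,b)_17: α=1, u≡9; β=0, v≡9 (mod 17); (9|17)=+1, (9|17)=+1; sign (−1)^0·+1^0·+1^1 = +1.
(a,b)_3: α=3, u≡1; β=1, v≡2 (mod 3); (1|3)=+1, (2|3)=-1; sign (−1)^1·+1^1·-1^3 = +1.
|Ram(121737, 186)| = 2, even; anisotropic at {11, 31}.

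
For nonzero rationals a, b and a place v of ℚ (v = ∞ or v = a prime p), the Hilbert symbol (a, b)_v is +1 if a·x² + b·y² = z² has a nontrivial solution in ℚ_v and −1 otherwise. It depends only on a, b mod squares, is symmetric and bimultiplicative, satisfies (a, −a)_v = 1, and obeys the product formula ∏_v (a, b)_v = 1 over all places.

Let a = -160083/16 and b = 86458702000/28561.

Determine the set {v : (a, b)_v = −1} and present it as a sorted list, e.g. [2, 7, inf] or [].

(a, b) ≡ (-3, 408595) mod (ℚ^×)²; places V = {2, 3, 5, 7, 11, 13, 17, 19, 23, ∞}.
(a,b)_13: α=0, u≡4; β=-4, v≡8 (mod 13); (4|13)=+1, (8|13)=-1; sign (−1)^0·+1^-4·-1^0 = +1.
(a,b)_17: α=0, u≡11; β=1, v≡14 (mod 17); (11|17)=-1, (14|17)=-1; sign (−1)^0·-1^1·-1^0 = -1.
(a,b)_19: α=0, u≡9; β=1, v≡7 (mod 19); (9|19)=+1, (7|19)=+1; sign (−1)^0·+1^1·+1^0 = +1.
(a,b)_5: α=0, u≡2; β=3, v≡1 (mod 5); (2|5)=-1, (1|5)=+1; sign (−1)^0·-1^3·+1^0 = -1.
(a,b)_7: α=2, u≡1; β=0, v≡6 (mod 7); (1|7)=+1, (6|7)=-1; sign (−1)^0·+1^0·-1^2 = +1.
(a,b)_2: α=-4, β=4; u≡5, v≡3 (mod 8); ε(u)ε(v)=0·1, αω(v)=-4·1, βω(u)=4·1; sum ≡ 0  ⇒  +1.
(a,b)_11: α=2, u≡6; β=1, v≡5 (mod 11); (6|11)=-1, (5|11)=+1; sign (−1)^0·-1^1·+1^2 = -1.
(a,b)_23: α=0, u≡7; β=3, v≡16 (mod 23); (7|23)=-1, (16|23)=+1; sign (−1)^0·-1^3·+1^0 = -1.
(a,b)_∞: sgn(-3)=−, sgn(408595)=+, so +1.
(a,b)_3: α=3, u≡2; β=0, v≡1 (mod 3); (2|3)=-1, (1|3)=+1; sign (−1)^0·-1^0·+1^3 = +1.
Ram(-3, 408595) = {5, 11, 17, 23}; no ℚ_5-point on the conic.

[5, 11, 17, 23]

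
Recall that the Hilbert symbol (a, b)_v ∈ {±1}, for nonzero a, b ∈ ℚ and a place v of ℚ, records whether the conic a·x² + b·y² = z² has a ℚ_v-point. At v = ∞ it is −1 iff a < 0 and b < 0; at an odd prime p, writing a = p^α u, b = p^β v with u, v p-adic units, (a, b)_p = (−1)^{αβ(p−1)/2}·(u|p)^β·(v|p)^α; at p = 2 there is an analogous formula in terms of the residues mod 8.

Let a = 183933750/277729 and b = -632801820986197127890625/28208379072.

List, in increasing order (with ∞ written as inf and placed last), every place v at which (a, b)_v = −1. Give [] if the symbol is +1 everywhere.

Mod squares: a ≡ 6006, b ≡ -195. Check v ∈ {∞, 2, 3, 5, 7, 11, 13, 17, 19, 23, 31}.
v=5: a=5^4·(≡1), b=5^7·(≡4) mod 5; (1|5)=+1, (4|5)=+1; (−1)^{4·7·2}·(+1)^7·(+1)^4 = +1.
v=13: a=13^1·(≡7), b=13^3·(≡2) mod 13; (7|13)=-1, (2|13)=-1; (−1)^{1·3·6}·(-1)^3·(-1)^1 = +1.
v=∞: 6006 > 0 and -195 < 0  ⇒  (a,b)_∞ = +1.
v=2: v_2(a)=1, v_2(b)=-6; units ≡ 3, 5 (mod 8); ε·ε+αω+βω = 1·0+1·1+-6·1 ≡ 1  ⇒  (a,b)_2 = -1.
v=17: a=17^-2·(≡12), b=17^-2·(≡1) mod 17; (12|17)=-1, (1|17)=+1; (−1)^{-2·-2·8}·(-1)^-2·(+1)^-2 = +1.
v=23: a=23^0·(≡9), b=23^-2·(≡1) mod 23; (9|23)=+1, (1|23)=+1; (−1)^{0·-2·11}·(+1)^-2·(+1)^0 = +1.
v=31: a=31^-2·(≡21), b=31^-2·(≡30) mod 31; (21|31)=-1, (30|31)=-1; (−1)^{-2·-2·15}·(-1)^-2·(-1)^-2 = +1.
v=19: a=19^0·(≡18), b=19^2·(≡8) mod 19; (18|19)=-1, (8|19)=-1; (−1)^{0·2·9}·(-1)^2·(-1)^0 = +1.
v=11: a=11^1·(≡7), b=11^6·(≡5) mod 11; (7|11)=-1, (5|11)=+1; (−1)^{1·6·5}·(-1)^6·(+1)^1 = +1.
v=3: a=3^1·(≡1), b=3^-1·(≡1) mod 3; (1|3)=+1, (1|3)=+1; (−1)^{1·-1·1}·(+1)^-1·(+1)^1 = -1.
v=7: a=7^3·(≡2), b=7^8·(≡1) mod 7; (2|7)=+1, (1|7)=+1; (−1)^{3·8·3}·(+1)^8·(+1)^3 = +1.
(6006, -195 / ℚ) ramifies at {2, 3}: a division algebra.

[2, 3]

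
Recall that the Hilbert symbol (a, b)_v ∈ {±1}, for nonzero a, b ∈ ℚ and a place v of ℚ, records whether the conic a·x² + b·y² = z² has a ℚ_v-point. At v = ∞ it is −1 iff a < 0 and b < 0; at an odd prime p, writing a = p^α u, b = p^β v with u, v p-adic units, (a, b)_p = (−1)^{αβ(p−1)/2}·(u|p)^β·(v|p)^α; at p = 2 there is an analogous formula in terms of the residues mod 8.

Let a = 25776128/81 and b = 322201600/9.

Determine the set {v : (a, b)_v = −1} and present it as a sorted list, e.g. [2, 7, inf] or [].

[2, 7, 29, 31]

(a, b) ≡ (6293, 12586) mod (ℚ^×)²; places V = {2, 3, 5, 7, 29, 31, ∞}.
(a,b)_31: α=1, u≡15; β=1, v≡29 (mod 31); (15|31)=-1, (29|31)=-1; sign (−1)^1·-1^1·-1^1 = -1.
(a,b)_7: α=1, u≡6; β=1, v≡3 (mod 7); (6|7)=-1, (3|7)=-1; sign (−1)^1·-1^1·-1^1 = -1.
(a,b)_29: α=1, u≡3; β=1, v≡4 (mod 29); (3|29)=-1, (4|29)=+1; sign (−1)^0·-1^1·+1^1 = -1.
(a,b)_5: α=0, u≡3; β=2, v≡1 (mod 5); (3|5)=-1, (1|5)=+1; sign (−1)^0·-1^2·+1^0 = +1.
(a,b)_3: α=-4, u≡2; β=-2, v≡1 (mod 3); (2|3)=-1, (1|3)=+1; sign (−1)^0·-1^-2·+1^-4 = +1.
(a,b)_2: α=12, β=11; u≡5, v≡5 (mod 8); ε(u)ε(v)=0·0, αω(v)=12·1, βω(u)=11·1; sum ≡ 1  ⇒  -1.
(a,b)_∞: sgn(6293)=+, sgn(12586)=+, so +1.
(6293, 12586 / ℚ) ramifies at {2, 7, 29, 31}: a division algebra.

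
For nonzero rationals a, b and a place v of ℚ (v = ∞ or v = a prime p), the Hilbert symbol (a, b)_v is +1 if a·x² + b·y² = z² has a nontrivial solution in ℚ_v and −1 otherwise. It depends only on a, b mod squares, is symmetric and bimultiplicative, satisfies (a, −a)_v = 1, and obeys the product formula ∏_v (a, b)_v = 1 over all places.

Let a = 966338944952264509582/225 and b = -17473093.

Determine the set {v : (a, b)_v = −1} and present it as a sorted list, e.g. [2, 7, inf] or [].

(a, b) ≡ (26158, -17473093) mod (ℚ^×)²; places V = {2, 3, 5, 11, 17, 29, 41, 43, 53, ∞}.
(a,b)_2: α=1, β=0; u≡7, v≡3 (mod 8); ε(u)ε(v)=1·1, αω(v)=1·1, βω(u)=0·0; sum ≡ 0  ⇒  +1.
(a,b)_53: α=2, u≡47; β=1, v≡32 (mod 53); (47|53)=+1, (32|53)=-1; sign (−1)^0·+1^1·-1^2 = +1.
(a,b)_41: α=3, u≡2; β=1, v≡22 (mod 41); (2|41)=+1, (22|41)=-1; sign (−1)^0·+1^1·-1^3 = -1.
(a,b)_17: α=2, u≡10; β=1, v≡8 (mod 17); (10|17)=-1, (8|17)=+1; sign (−1)^0·-1^1·+1^2 = -1.
(a,b)_3: α=-2, u≡1; β=0, v≡2 (mod 3); (1|3)=+1, (2|3)=-1; sign (−1)^0·+1^0·-1^-2 = +1.
(a,b)_5: α=-2, u≡3; β=0, v≡2 (mod 5); (3|5)=-1, (2|5)=-1; sign (−1)^0·-1^0·-1^-2 = +1.
(a,b)_∞: sgn(26158)=+, sgn(-17473093)=−, so +1.
(a,b)_29: α=1, u≡19; β=0, v≡16 (mod 29); (19|29)=-1, (16|29)=+1; sign (−1)^0·-1^0·+1^1 = +1.
(a,b)_43: α=2, u≡6; β=1, v≡42 (mod 43); (6|43)=+1, (42|43)=-1; sign (−1)^0·+1^1·-1^2 = +1.
(a,b)_11: α=5, u≡8; β=1, v≡3 (mod 11); (8|11)=-1, (3|11)=+1; sign (−1)^1·-1^1·+1^5 = +1.
(26158, -17473093 / ℚ) ramifies at {17, 41}: a division algebra.

[17, 41]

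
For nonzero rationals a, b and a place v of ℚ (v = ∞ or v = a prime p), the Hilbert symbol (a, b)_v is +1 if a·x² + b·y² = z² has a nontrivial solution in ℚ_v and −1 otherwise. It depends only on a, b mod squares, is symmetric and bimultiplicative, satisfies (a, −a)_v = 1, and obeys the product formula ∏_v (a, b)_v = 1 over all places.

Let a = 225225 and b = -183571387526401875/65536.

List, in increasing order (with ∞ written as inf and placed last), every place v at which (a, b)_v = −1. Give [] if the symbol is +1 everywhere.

[3, 7]

(a, b) ≡ (1001, -3003) mod (ℚ^×)²; places V = {2, 3, 5, 7, 11, 13, ∞}.
(a,b)_∞: sgn(1001)=+, sgn(-3003)=−, so +1.
(a,b)_7: α=1, u≡3; β=1, v≡6 (mod 7); (3|7)=-1, (6|7)=-1; sign (−1)^1·-1^1·-1^1 = -1.
(a,b)_5: α=2, u≡4; β=4, v≡2 (mod 5); (4|5)=+1, (2|5)=-1; sign (−1)^0·+1^4·-1^2 = +1.
(a,b)_11: α=1, u≡4; β=3, v≡10 (mod 11); (4|11)=+1, (10|11)=-1; sign (−1)^1·+1^3·-1^1 = +1.
(a,b)_2: α=0, β=-16; u≡1, v≡5 (mod 8); ε(u)ε(v)=0·0, αω(v)=0·1, βω(u)=-16·0; sum ≡ 0  ⇒  +1.
(a,b)_3: α=2, u≡2; β=15, v≡1 (mod 3); (2|3)=-1, (1|3)=+1; sign (−1)^0·-1^15·+1^2 = -1.
(a,b)_13: α=1, u≡9; β=3, v≡10 (mod 13); (9|13)=+1, (10|13)=+1; sign (−1)^0·+1^3·+1^1 = +1.
|Ram(1001, -3003)| = 2, even; anisotropic at {3, 7}.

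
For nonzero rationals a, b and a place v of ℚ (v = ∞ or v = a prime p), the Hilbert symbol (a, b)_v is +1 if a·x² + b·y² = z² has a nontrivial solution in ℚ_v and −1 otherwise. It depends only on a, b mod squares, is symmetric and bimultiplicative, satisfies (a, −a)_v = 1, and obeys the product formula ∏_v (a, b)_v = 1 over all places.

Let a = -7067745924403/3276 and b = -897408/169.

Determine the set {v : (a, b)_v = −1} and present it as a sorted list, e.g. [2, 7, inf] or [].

[7, 13, 17, 19, 41, inf]

(a, b) ≡ (-1316497, -1558) mod (ℚ^×)²; places V = {2, 3, 7, 13, 17, 19, 23, 31, 37, 41, ∞}.
(a,b)_2: α=-2, β=7; u≡7, v≡5 (mod 8); ε(u)ε(v)=1·0, αω(v)=-2·1, βω(u)=7·0; sum ≡ 0  ⇒  +1.
(a,b)_41: α=0, u≡17; β=1, v≡34 (mod 41); (17|41)=-1, (34|41)=-1; sign (−1)^0·-1^1·-1^0 = -1.
(a,b)_19: α=0, u≡2; β=1, v≡18 (mod 19); (2|19)=-1, (18|19)=-1; sign (−1)^0·-1^1·-1^0 = -1.
(a,b)_31: α=4, u≡29; β=0, v≡3 (mod 31); (29|31)=-1, (3|31)=-1; sign (−1)^0·-1^0·-1^4 = +1.
(a,b)_3: α=-2, u≡2; β=2, v≡2 (mod 3); (2|3)=-1, (2|3)=-1; sign (−1)^0·-1^2·-1^-2 = +1.
(a,b)_7: α=-1, u≡3; β=0, v≡6 (mod 7); (3|7)=-1, (6|7)=-1; sign (−1)^0·-1^0·-1^-1 = -1.
(a,b)_23: α=3, u≡3; β=0, v≡18 (mod 23); (3|23)=+1, (18|23)=+1; sign (−1)^0·+1^0·+1^3 = +1.
(a,b)_13: α=-1, u≡1; β=-2, v≡8 (mod 13); (1|13)=+1, (8|13)=-1; sign (−1)^0·+1^-2·-1^-1 = -1.
(a,b)_17: α=1, u≡12; β=0, v≡12 (mod 17); (12|17)=-1, (12|17)=-1; sign (−1)^0·-1^0·-1^1 = -1.
(a,b)_37: α=1, u≡31; β=0, v≡33 (mod 37); (31|37)=-1, (33|37)=+1; sign (−1)^0·-1^0·+1^1 = +1.
(a,b)_∞: sgn(-1316497)=−, sgn(-1558)=−, so -1.
Ram(-1316497, -1558) = {7, 13, 17, 19, 41, ∞}; no ℚ_7-point on the conic.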